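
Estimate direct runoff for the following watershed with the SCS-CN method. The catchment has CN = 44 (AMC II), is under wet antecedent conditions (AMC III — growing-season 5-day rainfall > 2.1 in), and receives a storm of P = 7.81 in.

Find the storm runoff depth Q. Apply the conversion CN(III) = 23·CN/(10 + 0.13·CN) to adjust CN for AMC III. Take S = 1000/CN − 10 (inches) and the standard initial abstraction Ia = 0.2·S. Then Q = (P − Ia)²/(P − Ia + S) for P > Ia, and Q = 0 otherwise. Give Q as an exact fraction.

Wet (AMC III): CN(III) = 23·44/(10 + 0.13·44) = 1012/(393/25) = 25300/393 ≈ 64.377
Retention S: 1000/CN − 10 with CN=64.377 → S = 1400/253 ≈ 5.534 in
Initial abstraction Ia = S/5 = (1400/253)/5 = 280/253 ≈ 1.107 in
Since P=7.810 > Ia=1.107: effective rainfall P−Ia = 169593/25300 in
Q: (169593/25300)² ÷ (309593/25300) = 28761785649/7832702900 in (≈ 3.672 in)

Q = 28761785649/7832702900 in ≈ 3.672 in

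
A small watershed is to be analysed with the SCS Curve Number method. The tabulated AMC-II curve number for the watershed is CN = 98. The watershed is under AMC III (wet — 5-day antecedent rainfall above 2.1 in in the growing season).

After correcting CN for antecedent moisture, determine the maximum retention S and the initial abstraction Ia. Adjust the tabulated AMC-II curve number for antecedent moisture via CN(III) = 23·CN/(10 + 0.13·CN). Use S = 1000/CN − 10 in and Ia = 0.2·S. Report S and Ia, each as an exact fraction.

S = 100/1127 in ≈ 0.089 in; Ia = 20/1127 in ≈ 0.018 in

Wet (AMC III): CN(III) = 23·98/(10 + 0.13·98) = 2254/(1137/50) = 112700/1137 ≈ 99.120
S = 1000/(112700/1137) − 10 = 100/1127 in ≈ 0.089 in
Initial abstraction Ia = S/5 = (100/1127)/5 = 20/1127 ≈ 0.018 in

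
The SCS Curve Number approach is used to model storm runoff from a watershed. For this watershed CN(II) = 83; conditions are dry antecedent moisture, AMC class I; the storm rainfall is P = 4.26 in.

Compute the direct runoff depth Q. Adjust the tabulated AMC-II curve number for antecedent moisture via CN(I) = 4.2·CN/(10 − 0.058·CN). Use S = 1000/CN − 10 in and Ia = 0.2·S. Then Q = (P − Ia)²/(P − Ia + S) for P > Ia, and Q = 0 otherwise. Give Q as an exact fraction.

CN(I) from CN(II)=83: (4.2·83)/(10 − 0.058·83) = 174300/2593 ≈ 67.219
Max retention: S = 1000/(174300/2593) − 10 = 8500/1743 in (≈ 4.877 in)
Initial abstraction Ia = S/5 = (8500/1743)/5 = 1700/1743 ≈ 0.975 in
Since P=4.260 > Ia=0.975: effective rainfall P−Ia = 286259/87150 in
Q: (286259/87150)² ÷ (711259/87150) = 81944215081/61986221850 in (≈ 1.322 in)

Q = 81944215081/61986221850 in ≈ 1.322 in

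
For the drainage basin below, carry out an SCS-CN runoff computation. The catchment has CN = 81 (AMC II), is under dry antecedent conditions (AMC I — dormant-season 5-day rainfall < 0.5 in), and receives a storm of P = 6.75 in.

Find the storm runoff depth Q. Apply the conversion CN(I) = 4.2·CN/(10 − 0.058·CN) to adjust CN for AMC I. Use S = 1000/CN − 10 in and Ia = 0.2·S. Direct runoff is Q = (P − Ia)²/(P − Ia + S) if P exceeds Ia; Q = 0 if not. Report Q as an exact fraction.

CN(I) from CN(II)=81: (4.2·81)/(10 − 0.058·81) = 170100/2651 ≈ 64.164
Max retention: S = 1000/(170100/2651) − 10 = 9500/1701 in (≈ 5.585 in)
Ia = 0.2·(9500/1701) = 1900/1701 in ≈ 1.117 in
P − Ia = 6.750 − 1.117 = 38327/6804 ≈ 5.633 in (> 0, runoff occurs)
Q: (38327/6804)² ÷ (76327/6804) = 1468958929/519328908 in (≈ 2.829 in)

Q = 1468958929/519328908 in ≈ 2.829 in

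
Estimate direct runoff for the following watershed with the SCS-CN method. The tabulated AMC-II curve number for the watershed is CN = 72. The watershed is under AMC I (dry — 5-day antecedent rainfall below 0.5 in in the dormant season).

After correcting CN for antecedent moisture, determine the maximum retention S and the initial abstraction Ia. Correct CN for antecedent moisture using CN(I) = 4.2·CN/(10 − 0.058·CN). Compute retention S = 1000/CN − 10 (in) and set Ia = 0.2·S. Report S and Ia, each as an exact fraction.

Adjust CN=72 to AMC I: 4.2·72/(10 − 0.058·72) → (1512/5) ÷ (728/125) = 675/13 ≈ 51.923
Max retention: S = 1000/(675/13) − 10 = 250/27 in (≈ 9.259 in)
Initial abstraction Ia = S/5 = (250/27)/5 = 50/27 ≈ 1.852 in

S = 250/27 in ≈ 9.259 in; Ia = 50/27 in ≈ 1.852 in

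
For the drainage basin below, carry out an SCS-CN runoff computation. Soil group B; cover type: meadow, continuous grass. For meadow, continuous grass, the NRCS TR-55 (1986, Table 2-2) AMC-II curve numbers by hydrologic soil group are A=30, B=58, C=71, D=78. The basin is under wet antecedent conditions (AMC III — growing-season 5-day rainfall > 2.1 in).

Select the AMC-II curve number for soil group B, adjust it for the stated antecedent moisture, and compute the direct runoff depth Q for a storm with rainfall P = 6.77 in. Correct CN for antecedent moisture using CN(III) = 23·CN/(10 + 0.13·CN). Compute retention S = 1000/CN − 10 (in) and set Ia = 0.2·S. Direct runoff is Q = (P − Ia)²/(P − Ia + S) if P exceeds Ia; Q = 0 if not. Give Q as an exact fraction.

NRCS table: meadow, continuous grass, soil group B → CN(II) = 58
CN(III) from CN(II)=58: (23·58)/(10 + 0.13·58) = 66700/877 ≈ 76.055
Retention S: 1000/CN − 10 with CN=76.055 → S = 2100/667 ≈ 3.148 in
Ia = 0.2·(2100/667) = 420/667 in ≈ 0.630 in
Excess rainfall: 6.770 − 0.630 = 6.140 in; P > Ia so Q > 0
Runoff Q = (P−Ia)²/(P−Ia+S) = (6.140)²/(6.140+3.148) = 167738574481/41324585300 ≈ 4.059 in

Q = 167738574481/41324585300 in ≈ 4.059 in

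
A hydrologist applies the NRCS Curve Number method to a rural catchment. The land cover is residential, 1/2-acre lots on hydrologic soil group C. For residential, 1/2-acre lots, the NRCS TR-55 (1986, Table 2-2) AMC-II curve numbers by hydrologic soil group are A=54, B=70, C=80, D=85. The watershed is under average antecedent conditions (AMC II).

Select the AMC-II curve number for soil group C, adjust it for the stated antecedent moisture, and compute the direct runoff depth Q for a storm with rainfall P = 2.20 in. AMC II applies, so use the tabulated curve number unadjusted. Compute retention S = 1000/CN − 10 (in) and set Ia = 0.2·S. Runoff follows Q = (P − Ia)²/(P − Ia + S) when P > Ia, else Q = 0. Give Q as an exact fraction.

NRCS table: residential, 1/2-acre lots, soil group C → CN(II) = 80
CN(II) = 80; AMC II needs no correction.
Retention S: 1000/CN − 10 with CN=80.000 → S = 5/2 ≈ 2.500 in
Ia = 0.2S: 0.2·2.500 = 0.500 in (exactly 1/2)
P − Ia = 2.200 − 0.500 = 17/10 ≈ 1.700 in (> 0, runoff occurs)
Q = (17/10)²/((17/10) + 5/2) = (289/100)/(21/5) = 289/420 in ≈ 0.688 in

Q = 289/420 in ≈ 0.688 in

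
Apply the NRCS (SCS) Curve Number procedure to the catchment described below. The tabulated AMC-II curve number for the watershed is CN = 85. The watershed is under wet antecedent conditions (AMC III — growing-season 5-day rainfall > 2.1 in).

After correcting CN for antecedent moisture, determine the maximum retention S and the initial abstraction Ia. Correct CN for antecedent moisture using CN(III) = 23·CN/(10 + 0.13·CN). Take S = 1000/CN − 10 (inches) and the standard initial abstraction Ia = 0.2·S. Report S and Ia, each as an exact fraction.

S = 300/391 in ≈ 0.767 in; Ia = 60/391 in ≈ 0.153 in

CN(III) from CN(II)=85: (23·85)/(10 + 0.13·85) = 39100/421 ≈ 92.874
Max retention: S = 1000/(39100/421) − 10 = 300/391 in (≈ 0.767 in)
Ia = 0.2·(300/391) = 60/391 in ≈ 0.153 in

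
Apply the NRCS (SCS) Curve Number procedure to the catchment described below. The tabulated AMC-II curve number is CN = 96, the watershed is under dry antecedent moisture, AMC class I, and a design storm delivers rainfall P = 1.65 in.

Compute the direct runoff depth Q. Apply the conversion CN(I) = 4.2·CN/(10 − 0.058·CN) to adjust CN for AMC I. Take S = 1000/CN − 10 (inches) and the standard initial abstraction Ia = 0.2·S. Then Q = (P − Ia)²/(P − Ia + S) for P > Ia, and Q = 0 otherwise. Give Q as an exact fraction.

Adjust CN=96 to AMC I: 4.2·96/(10 − 0.058·96) → (2016/5) ÷ (554/125) = 25200/277 ≈ 90.975
Retention S: 1000/CN − 10 with CN=90.975 → S = 125/126 ≈ 0.992 in
Initial abstraction Ia = S/5 = (125/126)/5 = 25/126 ≈ 0.198 in
Excess rainfall: 1.650 − 0.198 = 1.452 in; P > Ia so Q > 0
Q: (1829/1260)² ÷ (3079/1260) = 3345241/3879540 in (≈ 0.862 in)

Q = 3345241/3879540 in ≈ 0.862 in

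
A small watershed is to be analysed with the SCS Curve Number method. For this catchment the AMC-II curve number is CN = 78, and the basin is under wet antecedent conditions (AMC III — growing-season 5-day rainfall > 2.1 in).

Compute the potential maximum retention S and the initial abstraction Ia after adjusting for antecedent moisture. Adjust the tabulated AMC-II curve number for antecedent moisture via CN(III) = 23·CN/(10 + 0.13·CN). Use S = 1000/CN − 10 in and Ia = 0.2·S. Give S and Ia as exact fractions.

Wet (AMC III): CN(III) = 23·78/(10 + 0.13·78) = 1794/(1007/50) = 89700/1007 ≈ 89.076
Max retention: S = 1000/(89700/1007) − 10 = 1100/897 in (≈ 1.226 in)
Ia = 0.2S: 0.2·1.226 = 0.245 in (exactly 220/897)

S = 1100/897 in ≈ 1.226 in; Ia = 220/897 in ≈ 0.245 in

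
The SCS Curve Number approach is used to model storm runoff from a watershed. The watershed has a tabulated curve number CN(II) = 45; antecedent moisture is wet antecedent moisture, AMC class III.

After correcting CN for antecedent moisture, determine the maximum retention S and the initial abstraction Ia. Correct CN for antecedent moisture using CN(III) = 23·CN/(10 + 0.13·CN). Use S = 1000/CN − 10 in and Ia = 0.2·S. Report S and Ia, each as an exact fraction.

S = 1100/207 in ≈ 5.314 in; Ia = 220/207 in ≈ 1.063 in

Adjust CN=45 to AMC III: 23·45/(10 + 0.13·45) → 1035 ÷ (317/20) = 20700/317 ≈ 65.300
Retention S: 1000/CN − 10 with CN=65.300 → S = 1100/207 ≈ 5.314 in
Ia = 0.2·(1100/207) = 220/207 in ≈ 1.063 in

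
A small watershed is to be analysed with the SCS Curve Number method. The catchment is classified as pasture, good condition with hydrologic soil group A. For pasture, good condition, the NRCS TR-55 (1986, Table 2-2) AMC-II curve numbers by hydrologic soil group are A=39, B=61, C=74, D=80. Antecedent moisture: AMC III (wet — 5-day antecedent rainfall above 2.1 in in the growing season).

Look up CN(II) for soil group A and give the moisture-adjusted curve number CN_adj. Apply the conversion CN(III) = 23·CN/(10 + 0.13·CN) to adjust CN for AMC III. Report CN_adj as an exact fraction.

NRCS table: pasture, good condition, soil group A → CN(II) = 39
Adjust CN=39 to AMC III: 23·39/(10 + 0.13·39) → 897 ÷ (1507/100) = 89700/1507 ≈ 59.522

CN_adj = 89700/1507 ≈ 59.522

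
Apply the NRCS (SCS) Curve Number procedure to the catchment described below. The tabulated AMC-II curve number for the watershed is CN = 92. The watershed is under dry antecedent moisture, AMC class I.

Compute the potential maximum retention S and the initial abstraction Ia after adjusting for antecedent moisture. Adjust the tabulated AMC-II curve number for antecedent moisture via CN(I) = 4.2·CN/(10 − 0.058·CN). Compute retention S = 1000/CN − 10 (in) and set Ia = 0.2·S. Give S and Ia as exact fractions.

Adjust CN=92 to AMC I: 4.2·92/(10 − 0.058·92) → (1932/5) ÷ (583/125) = 48300/583 ≈ 82.847
Max retention: S = 1000/(48300/583) − 10 = 1000/483 in (≈ 2.070 in)
Ia = 0.2S: 0.2·2.070 = 0.414 in (exactly 200/483)

S = 1000/483 in ≈ 2.070 in; Ia = 200/483 in ≈ 0.414 in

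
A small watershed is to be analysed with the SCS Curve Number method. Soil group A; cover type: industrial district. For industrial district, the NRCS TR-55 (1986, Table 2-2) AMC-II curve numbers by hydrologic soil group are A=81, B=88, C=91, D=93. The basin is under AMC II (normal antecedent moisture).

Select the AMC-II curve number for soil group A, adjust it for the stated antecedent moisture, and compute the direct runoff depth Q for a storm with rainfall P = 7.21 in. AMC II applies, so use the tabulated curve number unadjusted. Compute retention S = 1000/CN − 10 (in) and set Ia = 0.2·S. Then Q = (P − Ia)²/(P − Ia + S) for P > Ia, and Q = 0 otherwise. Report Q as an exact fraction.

Q = 2981269201/596168100 in ≈ 5.001 in

NRCS table: industrial district, soil group A → CN(II) = 81
Average conditions: CN = 81 (no AMC adjustment).
S = 1000/81 − 10 = 190/81 in ≈ 2.346 in
Ia = 0.2S: 0.2·2.346 = 0.469 in (exactly 38/81)
Excess rainfall: 7.210 − 0.469 = 6.741 in; P > Ia so Q > 0
Q = (54601/8100)²/((54601/8100) + 190/81) = (2981269201/65610000)/(73601/8100) = 2981269201/596168100 in ≈ 5.001 in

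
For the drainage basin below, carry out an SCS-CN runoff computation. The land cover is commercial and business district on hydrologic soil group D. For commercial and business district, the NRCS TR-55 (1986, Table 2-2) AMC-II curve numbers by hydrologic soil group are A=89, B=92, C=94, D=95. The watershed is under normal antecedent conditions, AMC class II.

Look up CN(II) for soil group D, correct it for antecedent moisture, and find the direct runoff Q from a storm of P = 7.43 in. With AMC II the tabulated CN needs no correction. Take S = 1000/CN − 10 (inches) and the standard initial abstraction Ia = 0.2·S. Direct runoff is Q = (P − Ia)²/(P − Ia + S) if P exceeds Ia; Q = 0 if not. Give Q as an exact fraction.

NRCS table: commercial and business district, soil group D → CN(II) = 95
Average conditions: CN = 95 (no AMC adjustment).
Max retention: S = 1000/95 − 10 = 10/19 in (≈ 0.526 in)
Initial abstraction Ia = S/5 = (10/19)/5 = 2/19 ≈ 0.105 in
Since P=7.430 > Ia=0.105: effective rainfall P−Ia = 13917/1900 in
Q = (13917/1900)²/((13917/1900) + 10/19) = (193682889/3610000)/(14917/1900) = 193682889/28342300 in ≈ 6.834 in

Q = 193682889/28342300 in ≈ 6.834 in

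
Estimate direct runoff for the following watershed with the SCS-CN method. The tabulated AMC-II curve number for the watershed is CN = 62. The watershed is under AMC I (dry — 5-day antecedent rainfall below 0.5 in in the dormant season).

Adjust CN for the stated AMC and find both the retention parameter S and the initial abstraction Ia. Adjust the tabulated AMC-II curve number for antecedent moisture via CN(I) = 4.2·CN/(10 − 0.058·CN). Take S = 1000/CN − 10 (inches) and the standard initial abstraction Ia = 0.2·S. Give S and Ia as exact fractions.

CN(I) from CN(II)=62: (4.2·62)/(10 − 0.058·62) = 65100/1601 ≈ 40.662
Max retention: S = 1000/(65100/1601) − 10 = 9500/651 in (≈ 14.593 in)
Ia = 0.2·(9500/651) = 1900/651 in ≈ 2.919 in

S = 9500/651 in ≈ 14.593 in; Ia = 1900/651 in ≈ 2.919 in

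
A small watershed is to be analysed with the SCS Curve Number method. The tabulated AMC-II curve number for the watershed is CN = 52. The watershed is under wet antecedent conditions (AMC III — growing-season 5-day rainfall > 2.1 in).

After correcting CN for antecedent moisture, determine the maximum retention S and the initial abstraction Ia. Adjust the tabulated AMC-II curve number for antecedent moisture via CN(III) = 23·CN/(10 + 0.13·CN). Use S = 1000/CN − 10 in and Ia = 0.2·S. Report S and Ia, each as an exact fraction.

CN(III) from CN(II)=52: (23·52)/(10 + 0.13·52) = 29900/419 ≈ 71.360
Retention S: 1000/CN − 10 with CN=71.360 → S = 1200/299 ≈ 4.013 in
Ia = 0.2S: 0.2·4.013 = 0.803 in (exactly 240/299)

S = 1200/299 in ≈ 4.013 in; Ia = 240/299 in ≈ 0.803 in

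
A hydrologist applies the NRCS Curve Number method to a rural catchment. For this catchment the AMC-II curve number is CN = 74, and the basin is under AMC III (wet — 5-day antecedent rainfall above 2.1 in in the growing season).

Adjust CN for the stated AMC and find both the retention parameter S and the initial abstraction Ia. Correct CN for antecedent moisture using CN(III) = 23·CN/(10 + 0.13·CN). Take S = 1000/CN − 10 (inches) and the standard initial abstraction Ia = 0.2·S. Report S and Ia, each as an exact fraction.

Wet (AMC III): CN(III) = 23·74/(10 + 0.13·74) = 1702/(981/50) = 85100/981 ≈ 86.748
S = 1000/(85100/981) − 10 = 1300/851 in ≈ 1.528 in
Initial abstraction Ia = S/5 = (1300/851)/5 = 260/851 ≈ 0.306 in

S = 1300/851 in ≈ 1.528 in; Ia = 260/851 in ≈ 0.306 in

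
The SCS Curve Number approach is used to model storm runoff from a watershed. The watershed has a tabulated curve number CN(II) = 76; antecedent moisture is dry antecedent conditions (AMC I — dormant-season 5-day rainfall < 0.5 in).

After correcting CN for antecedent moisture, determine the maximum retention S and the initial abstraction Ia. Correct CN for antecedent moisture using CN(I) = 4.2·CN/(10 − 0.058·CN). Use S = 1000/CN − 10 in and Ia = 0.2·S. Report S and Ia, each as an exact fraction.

S = 1000/133 in ≈ 7.519 in; Ia = 200/133 in ≈ 1.504 in

Dry (AMC I): CN(I) = 4.2·76/(10 − 0.058·76) = (1596/5)/(699/125) = 13300/233 ≈ 57.082
Retention S: 1000/CN − 10 with CN=57.082 → S = 1000/133 ≈ 7.519 in
Ia = 0.2S: 0.2·7.519 = 1.504 in (exactly 200/133)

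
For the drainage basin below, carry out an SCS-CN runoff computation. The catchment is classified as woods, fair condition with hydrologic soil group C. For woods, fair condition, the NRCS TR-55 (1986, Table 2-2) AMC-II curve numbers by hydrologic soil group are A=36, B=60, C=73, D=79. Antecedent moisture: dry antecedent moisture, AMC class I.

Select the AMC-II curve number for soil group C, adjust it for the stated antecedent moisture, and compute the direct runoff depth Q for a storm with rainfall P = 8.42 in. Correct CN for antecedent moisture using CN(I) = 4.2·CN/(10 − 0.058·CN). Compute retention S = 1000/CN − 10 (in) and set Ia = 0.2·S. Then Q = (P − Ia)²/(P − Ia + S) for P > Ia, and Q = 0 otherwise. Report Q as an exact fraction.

NRCS table: woods, fair condition, soil group C → CN(II) = 73
CN(I) from CN(II)=73: (4.2·73)/(10 − 0.058·73) = 51100/961 ≈ 53.174
S = 1000/(51100/961) − 10 = 4500/511 in ≈ 8.806 in
Initial abstraction Ia = S/5 = (4500/511)/5 = 900/511 ≈ 1.761 in
Since P=8.420 > Ia=1.761: effective rainfall P−Ia = 170131/25550 in
Q = (170131/25550)²/((170131/25550) + 4500/511) = (28944557161/652802500)/(395131/25550) = 28944557161/10095597050 in ≈ 2.867 in

Q = 28944557161/10095597050 in ≈ 2.867 in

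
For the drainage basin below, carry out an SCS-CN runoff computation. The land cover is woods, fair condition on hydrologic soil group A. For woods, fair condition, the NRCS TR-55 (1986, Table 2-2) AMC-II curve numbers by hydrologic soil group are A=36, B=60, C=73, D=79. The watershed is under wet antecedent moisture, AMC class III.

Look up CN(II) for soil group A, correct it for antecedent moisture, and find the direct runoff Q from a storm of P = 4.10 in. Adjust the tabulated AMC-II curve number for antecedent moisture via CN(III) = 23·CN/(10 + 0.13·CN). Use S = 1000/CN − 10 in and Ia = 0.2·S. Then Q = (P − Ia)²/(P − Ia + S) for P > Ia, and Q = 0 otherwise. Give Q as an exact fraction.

Q = 27952369/44064090 in ≈ 0.634 in

NRCS table: woods, fair condition, soil group A → CN(II) = 36
Adjust CN=36 to AMC III: 23·36/(10 + 0.13·36) → 828 ÷ (367/25) = 20700/367 ≈ 56.403
S = 1000/(20700/367) − 10 = 1600/207 in ≈ 7.729 in
Ia = 0.2S: 0.2·7.729 = 1.546 in (exactly 320/207)
Excess rainfall: 4.100 − 1.546 = 2.554 in; P > Ia so Q > 0
Runoff Q = (P−Ia)²/(P−Ia+S) = (2.554)²/(2.554+7.729) = 27952369/44064090 ≈ 0.634 in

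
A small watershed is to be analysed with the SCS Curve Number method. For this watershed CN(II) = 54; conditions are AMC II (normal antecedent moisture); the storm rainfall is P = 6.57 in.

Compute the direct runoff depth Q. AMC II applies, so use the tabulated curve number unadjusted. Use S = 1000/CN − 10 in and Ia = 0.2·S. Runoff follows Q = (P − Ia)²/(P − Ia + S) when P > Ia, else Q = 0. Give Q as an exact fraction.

Q = 172633321/97575300 in ≈ 1.769 in

AMC II — tabulated CN = 54 applies directly.
Max retention: S = 1000/54 − 10 = 230/27 in (≈ 8.519 in)
Ia = 0.2S: 0.2·8.519 = 1.704 in (exactly 46/27)
Excess rainfall: 6.570 − 1.704 = 4.866 in; P > Ia so Q > 0
Q = (13139/2700)²/((13139/2700) + 230/27) = (172633321/7290000)/(36139/2700) = 172633321/97575300 in ≈ 1.769 in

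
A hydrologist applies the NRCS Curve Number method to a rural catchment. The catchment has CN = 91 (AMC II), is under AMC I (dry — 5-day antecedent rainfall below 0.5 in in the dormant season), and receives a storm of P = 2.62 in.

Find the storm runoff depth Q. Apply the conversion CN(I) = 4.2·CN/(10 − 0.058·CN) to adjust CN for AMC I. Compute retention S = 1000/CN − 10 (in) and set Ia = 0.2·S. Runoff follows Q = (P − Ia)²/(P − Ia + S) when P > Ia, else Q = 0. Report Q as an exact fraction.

CN(I) from CN(II)=91: (4.2·91)/(10 − 0.058·91) = 63700/787 ≈ 80.940
Retention S: 1000/CN − 10 with CN=80.940 → S = 1500/637 ≈ 2.355 in
Initial abstraction Ia = S/5 = (1500/637)/5 = 300/637 ≈ 0.471 in
Excess rainfall: 2.620 − 0.471 = 2.149 in; P > Ia so Q > 0
Q = (68447/31850)²/((68447/31850) + 1500/637) = (4684991809/1014422500)/(143447/31850) = 4684991809/4568786950 in ≈ 1.025 in

Q = 4684991809/4568786950 in ≈ 1.025 in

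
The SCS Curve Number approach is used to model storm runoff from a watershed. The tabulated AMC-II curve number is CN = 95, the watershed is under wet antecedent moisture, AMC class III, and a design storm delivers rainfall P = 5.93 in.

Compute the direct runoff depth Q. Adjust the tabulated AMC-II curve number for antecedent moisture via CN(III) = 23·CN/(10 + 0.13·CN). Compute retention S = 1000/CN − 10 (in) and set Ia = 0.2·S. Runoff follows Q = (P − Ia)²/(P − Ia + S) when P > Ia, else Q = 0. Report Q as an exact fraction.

Q = 66121493881/11674061700 in ≈ 5.664 in

Wet (AMC III): CN(III) = 23·95/(10 + 0.13·95) = 2185/(447/20) = 43700/447 ≈ 97.763
Max retention: S = 1000/(43700/447) − 10 = 100/437 in (≈ 0.229 in)
Initial abstraction Ia = S/5 = (100/437)/5 = 20/437 ≈ 0.046 in
Excess rainfall: 5.930 − 0.046 = 5.884 in; P > Ia so Q > 0
Q = (257141/43700)²/((257141/43700) + 100/437) = (66121493881/1909690000)/(267141/43700) = 66121493881/11674061700 in ≈ 5.664 in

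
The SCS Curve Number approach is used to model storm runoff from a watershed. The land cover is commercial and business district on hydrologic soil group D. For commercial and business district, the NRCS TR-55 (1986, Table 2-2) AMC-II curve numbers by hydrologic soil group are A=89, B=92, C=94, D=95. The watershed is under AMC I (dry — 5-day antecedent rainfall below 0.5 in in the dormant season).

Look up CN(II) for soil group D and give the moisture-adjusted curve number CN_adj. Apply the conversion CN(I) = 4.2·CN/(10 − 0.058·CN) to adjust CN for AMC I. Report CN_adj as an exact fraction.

CN_adj = 39900/449 ≈ 88.864

NRCS table: commercial and business district, soil group D → CN(II) = 95
CN(I) from CN(II)=95: (4.2·95)/(10 − 0.058·95) = 39900/449 ≈ 88.864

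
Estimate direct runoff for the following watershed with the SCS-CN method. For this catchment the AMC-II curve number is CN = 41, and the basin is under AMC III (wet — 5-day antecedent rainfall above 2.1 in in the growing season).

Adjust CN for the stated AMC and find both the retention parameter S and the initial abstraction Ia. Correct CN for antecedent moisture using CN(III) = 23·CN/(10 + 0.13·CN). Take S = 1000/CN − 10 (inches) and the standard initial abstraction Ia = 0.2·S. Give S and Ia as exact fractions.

CN(III) from CN(II)=41: (23·41)/(10 + 0.13·41) = 94300/1533 ≈ 61.513
S = 1000/(94300/1533) − 10 = 5900/943 in ≈ 6.257 in
Initial abstraction Ia = S/5 = (5900/943)/5 = 1180/943 ≈ 1.251 in

S = 5900/943 in ≈ 6.257 in; Ia = 1180/943 in ≈ 1.251 in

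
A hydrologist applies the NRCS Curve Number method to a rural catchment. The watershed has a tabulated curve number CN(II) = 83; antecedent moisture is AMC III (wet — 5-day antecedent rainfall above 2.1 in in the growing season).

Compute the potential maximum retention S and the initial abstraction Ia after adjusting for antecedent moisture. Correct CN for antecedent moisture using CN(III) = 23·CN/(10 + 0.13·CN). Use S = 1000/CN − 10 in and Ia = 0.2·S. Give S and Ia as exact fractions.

Wet (AMC III): CN(III) = 23·83/(10 + 0.13·83) = 1909/(2079/100) = 190900/2079 ≈ 91.823
Retention S: 1000/CN − 10 with CN=91.823 → S = 1700/1909 ≈ 0.891 in
Initial abstraction Ia = S/5 = (1700/1909)/5 = 340/1909 ≈ 0.178 in

S = 1700/1909 in ≈ 0.891 in; Ia = 340/1909 in ≈ 0.178 in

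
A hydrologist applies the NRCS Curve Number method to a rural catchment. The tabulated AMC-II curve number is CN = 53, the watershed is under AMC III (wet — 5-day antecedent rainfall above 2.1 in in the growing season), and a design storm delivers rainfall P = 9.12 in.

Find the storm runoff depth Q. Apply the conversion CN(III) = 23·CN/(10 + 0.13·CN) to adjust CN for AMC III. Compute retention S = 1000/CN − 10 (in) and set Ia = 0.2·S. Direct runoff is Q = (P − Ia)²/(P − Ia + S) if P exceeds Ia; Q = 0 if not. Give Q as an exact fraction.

Q = 16183910656/2833656925 in ≈ 5.711 in

Wet (AMC III): CN(III) = 23·53/(10 + 0.13·53) = 1219/(1689/100) = 121900/1689 ≈ 72.173
Retention S: 1000/CN − 10 with CN=72.173 → S = 4700/1219 ≈ 3.856 in
Ia = 0.2·(4700/1219) = 940/1219 in ≈ 0.771 in
Since P=9.120 > Ia=0.771: effective rainfall P−Ia = 254432/30475 in
Q = (254432/30475)²/((254432/30475) + 4700/1219) = (64735642624/928725625)/(371932/30475) = 16183910656/2833656925 in ≈ 5.711 in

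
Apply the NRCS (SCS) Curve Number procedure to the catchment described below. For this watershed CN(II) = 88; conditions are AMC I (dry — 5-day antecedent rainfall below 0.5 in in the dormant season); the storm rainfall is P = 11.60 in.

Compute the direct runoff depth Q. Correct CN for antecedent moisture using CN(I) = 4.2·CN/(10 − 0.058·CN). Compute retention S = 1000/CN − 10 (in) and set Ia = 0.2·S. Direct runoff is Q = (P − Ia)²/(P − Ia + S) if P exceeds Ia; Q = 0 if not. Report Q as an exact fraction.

Adjust CN=88 to AMC I: 4.2·88/(10 − 0.058·88) → (1848/5) ÷ (612/125) = 3850/51 ≈ 75.490
S = 1000/(3850/51) − 10 = 250/77 in ≈ 3.247 in
Initial abstraction Ia = S/5 = (250/77)/5 = 50/77 ≈ 0.649 in
Since P=11.600 > Ia=0.649: effective rainfall P−Ia = 4216/385 in
Q = (4216/385)²/((4216/385) + 250/77) = (17774656/148225)/(5466/385) = 8887328/1052205 in ≈ 8.446 in

Q = 8887328/1052205 in ≈ 8.446 in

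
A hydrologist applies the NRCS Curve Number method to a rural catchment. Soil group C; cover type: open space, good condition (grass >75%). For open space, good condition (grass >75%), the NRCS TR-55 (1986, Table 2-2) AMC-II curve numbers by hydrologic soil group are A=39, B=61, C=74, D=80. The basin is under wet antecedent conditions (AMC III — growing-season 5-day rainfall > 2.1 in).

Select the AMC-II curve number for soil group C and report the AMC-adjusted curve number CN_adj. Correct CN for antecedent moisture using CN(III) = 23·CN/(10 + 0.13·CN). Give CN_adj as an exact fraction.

CN_adj = 85100/981 ≈ 86.748

NRCS table: open space, good condition (grass >75%), soil group C → CN(II) = 74
Adjust CN=74 to AMC III: 23·74/(10 + 0.13·74) → 1702 ÷ (981/50) = 85100/981 ≈ 86.748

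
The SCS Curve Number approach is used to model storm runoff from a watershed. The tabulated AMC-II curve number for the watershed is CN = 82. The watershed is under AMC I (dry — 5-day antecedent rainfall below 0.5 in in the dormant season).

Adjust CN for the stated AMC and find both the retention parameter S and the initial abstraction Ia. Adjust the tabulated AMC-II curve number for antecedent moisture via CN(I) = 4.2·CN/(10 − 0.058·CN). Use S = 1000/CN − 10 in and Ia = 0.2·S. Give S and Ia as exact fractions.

Adjust CN=82 to AMC I: 4.2·82/(10 − 0.058·82) → (1722/5) ÷ (1311/250) = 28700/437 ≈ 65.675
Max retention: S = 1000/(28700/437) − 10 = 1500/287 in (≈ 5.226 in)
Ia = 0.2·(1500/287) = 300/287 in ≈ 1.045 in

S = 1500/287 in ≈ 5.226 in; Ia = 300/287 in ≈ 1.045 in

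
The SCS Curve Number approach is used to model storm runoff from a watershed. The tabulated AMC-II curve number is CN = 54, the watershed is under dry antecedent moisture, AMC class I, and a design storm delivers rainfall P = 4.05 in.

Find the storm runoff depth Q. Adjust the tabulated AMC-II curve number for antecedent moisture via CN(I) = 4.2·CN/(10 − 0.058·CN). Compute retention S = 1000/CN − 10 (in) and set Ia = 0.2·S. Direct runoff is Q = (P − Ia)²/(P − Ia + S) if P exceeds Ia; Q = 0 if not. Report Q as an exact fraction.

CN(I) from CN(II)=54: (4.2·54)/(10 − 0.058·54) = 56700/1717 ≈ 33.023
S = 1000/(56700/1717) − 10 = 11500/567 in ≈ 20.282 in
Initial abstraction Ia = S/5 = (11500/567)/5 = 2300/567 ≈ 4.056 in
P = 4.050 ≤ Ia = 4.056 in: entire storm abstracted, Q = 0.

Q = 0 in ≈ 0.000 in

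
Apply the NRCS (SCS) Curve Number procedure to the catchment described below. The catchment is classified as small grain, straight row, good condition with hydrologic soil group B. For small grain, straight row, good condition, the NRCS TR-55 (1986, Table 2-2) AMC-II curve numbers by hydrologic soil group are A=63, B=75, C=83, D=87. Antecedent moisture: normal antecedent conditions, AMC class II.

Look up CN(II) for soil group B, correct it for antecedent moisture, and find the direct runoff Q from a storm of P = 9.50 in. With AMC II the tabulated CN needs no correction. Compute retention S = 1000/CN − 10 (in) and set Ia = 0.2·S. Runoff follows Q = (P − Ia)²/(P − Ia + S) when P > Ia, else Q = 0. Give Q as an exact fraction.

Q = 2809/438 in ≈ 6.413 in

NRCS table: small grain, straight row, good condition, soil group B → CN(II) = 75
Average conditions: CN = 75 (no AMC adjustment).
S = 1000/75 − 10 = 10/3 in ≈ 3.333 in
Initial abstraction Ia = S/5 = (10/3)/5 = 2/3 ≈ 0.667 in
P − Ia = 9.500 − 0.667 = 53/6 ≈ 8.833 in (> 0, runoff occurs)
Q = (53/6)²/((53/6) + 10/3) = (2809/36)/(73/6) = 2809/438 in ≈ 6.413 in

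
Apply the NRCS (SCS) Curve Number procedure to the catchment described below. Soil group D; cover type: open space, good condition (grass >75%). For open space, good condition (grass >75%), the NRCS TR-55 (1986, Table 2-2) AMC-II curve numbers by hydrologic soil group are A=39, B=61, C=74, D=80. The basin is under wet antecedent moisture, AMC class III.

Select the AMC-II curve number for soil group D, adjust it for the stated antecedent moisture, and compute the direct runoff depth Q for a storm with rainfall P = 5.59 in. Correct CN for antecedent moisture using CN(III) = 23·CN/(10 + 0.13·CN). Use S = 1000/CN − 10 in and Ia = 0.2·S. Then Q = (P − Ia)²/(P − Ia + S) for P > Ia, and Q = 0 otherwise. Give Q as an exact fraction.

NRCS table: open space, good condition (grass >75%), soil group D → CN(II) = 80
CN(III) from CN(II)=80: (23·80)/(10 + 0.13·80) = 4600/51 ≈ 90.196
S = 1000/(4600/51) − 10 = 25/23 in ≈ 1.087 in
Initial abstraction Ia = S/5 = (25/23)/5 = 5/23 ≈ 0.217 in
Since P=5.590 > Ia=0.217: effective rainfall P−Ia = 12357/2300 in
Q: (12357/2300)² ÷ (14857/2300) = 152695449/34171100 in (≈ 4.469 in)

Q = 152695449/34171100 in ≈ 4.469 in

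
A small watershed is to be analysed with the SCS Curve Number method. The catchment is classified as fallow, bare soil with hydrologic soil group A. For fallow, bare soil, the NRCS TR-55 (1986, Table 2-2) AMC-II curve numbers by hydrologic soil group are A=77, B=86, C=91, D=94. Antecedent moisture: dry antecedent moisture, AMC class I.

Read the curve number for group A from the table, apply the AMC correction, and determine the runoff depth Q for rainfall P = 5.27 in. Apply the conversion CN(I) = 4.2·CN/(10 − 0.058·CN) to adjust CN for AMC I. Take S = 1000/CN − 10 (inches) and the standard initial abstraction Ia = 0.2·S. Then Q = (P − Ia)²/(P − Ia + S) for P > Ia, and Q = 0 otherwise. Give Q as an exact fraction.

NRCS table: fallow, bare soil, soil group A → CN(II) = 77
Dry (AMC I): CN(I) = 4.2·77/(10 − 0.058·77) = (1617/5)/(2767/500) = 161700/2767 ≈ 58.439
Max retention: S = 1000/(161700/2767) − 10 = 11500/1617 in (≈ 7.112 in)
Initial abstraction Ia = S/5 = (11500/1617)/5 = 2300/1617 ≈ 1.422 in
Since P=5.270 > Ia=1.422: effective rainfall P−Ia = 622159/161700 in
Q = (622159/161700)²/((622159/161700) + 11500/1617) = (387081821281/26146890000)/(1772159/161700) = 387081821281/286558110300 in ≈ 1.351 in

Q = 387081821281/286558110300 in ≈ 1.351 in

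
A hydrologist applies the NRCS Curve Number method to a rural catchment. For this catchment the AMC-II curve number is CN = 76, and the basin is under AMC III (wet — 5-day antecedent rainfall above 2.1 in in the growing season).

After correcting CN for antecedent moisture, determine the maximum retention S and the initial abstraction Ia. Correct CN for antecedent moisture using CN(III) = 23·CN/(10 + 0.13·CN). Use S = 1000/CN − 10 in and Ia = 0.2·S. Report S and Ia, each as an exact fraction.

S = 600/437 in ≈ 1.373 in; Ia = 120/437 in ≈ 0.275 in

CN(III) from CN(II)=76: (23·76)/(10 + 0.13·76) = 43700/497 ≈ 87.928
S = 1000/(43700/497) − 10 = 600/437 in ≈ 1.373 in
Ia = 0.2S: 0.2·1.373 = 0.275 in (exactly 120/437)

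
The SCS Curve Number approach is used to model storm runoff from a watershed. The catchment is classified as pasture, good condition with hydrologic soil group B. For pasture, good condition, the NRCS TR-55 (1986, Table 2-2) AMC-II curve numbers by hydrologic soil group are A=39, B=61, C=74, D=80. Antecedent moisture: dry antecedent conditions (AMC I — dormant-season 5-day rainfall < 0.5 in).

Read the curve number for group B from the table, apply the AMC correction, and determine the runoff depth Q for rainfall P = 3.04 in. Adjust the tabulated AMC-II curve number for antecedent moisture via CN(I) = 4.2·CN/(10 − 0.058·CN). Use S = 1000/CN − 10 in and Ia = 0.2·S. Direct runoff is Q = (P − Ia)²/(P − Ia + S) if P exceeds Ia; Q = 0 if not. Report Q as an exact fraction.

NRCS table: pasture, good condition, soil group B → CN(II) = 61
CN(I) from CN(II)=61: (4.2·61)/(10 − 0.058·61) = 42700/1077 ≈ 39.647
Retention S: 1000/CN − 10 with CN=39.647 → S = 6500/427 ≈ 15.222 in
Initial abstraction Ia = S/5 = (6500/427)/5 = 1300/427 ≈ 3.044 in
P = 3.040 ≤ Ia = 3.044 in: entire storm abstracted, Q = 0.

Q = 0 in ≈ 0.000 in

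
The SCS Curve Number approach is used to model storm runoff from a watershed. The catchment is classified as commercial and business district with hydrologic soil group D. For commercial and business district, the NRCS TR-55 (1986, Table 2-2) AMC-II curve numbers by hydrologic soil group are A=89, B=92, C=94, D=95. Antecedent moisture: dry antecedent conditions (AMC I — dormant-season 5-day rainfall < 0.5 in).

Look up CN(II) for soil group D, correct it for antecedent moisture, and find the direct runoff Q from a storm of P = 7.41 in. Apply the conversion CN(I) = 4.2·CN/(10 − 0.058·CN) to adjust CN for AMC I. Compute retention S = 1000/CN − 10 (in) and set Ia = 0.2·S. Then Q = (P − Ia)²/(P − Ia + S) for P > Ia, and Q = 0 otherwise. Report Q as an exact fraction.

NRCS table: commercial and business district, soil group D → CN(II) = 95
CN(I) from CN(II)=95: (4.2·95)/(10 − 0.058·95) = 39900/449 ≈ 88.864
S = 1000/(39900/449) − 10 = 500/399 in ≈ 1.253 in
Initial abstraction Ia = S/5 = (500/399)/5 = 100/399 ≈ 0.251 in
Since P=7.410 > Ia=0.251: effective rainfall P−Ia = 285659/39900 in
Q: (285659/39900)² ÷ (335659/39900) = 81601064281/13392794100 in (≈ 6.093 in)

Q = 81601064281/13392794100 in ≈ 6.093 in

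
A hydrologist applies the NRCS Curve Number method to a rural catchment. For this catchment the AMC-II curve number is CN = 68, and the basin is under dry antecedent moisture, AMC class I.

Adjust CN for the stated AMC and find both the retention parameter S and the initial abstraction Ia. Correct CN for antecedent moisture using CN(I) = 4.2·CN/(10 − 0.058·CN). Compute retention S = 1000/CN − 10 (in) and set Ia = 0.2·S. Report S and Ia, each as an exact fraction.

S = 4000/357 in ≈ 11.204 in; Ia = 800/357 in ≈ 2.241 in

Adjust CN=68 to AMC I: 4.2·68/(10 − 0.058·68) → (1428/5) ÷ (757/125) = 35700/757 ≈ 47.160
S = 1000/(35700/757) − 10 = 4000/357 in ≈ 11.204 in
Initial abstraction Ia = S/5 = (4000/357)/5 = 800/357 ≈ 2.241 in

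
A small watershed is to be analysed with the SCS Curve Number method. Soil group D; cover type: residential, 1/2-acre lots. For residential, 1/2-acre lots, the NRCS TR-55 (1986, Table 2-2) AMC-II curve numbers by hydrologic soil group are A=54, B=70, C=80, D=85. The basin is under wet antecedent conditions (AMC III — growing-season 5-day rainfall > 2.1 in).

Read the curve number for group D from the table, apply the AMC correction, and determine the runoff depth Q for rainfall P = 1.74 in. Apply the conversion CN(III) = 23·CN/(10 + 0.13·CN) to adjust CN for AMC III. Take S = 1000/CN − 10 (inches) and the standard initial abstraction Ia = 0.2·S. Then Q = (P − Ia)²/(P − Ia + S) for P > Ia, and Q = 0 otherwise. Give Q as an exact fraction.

Q = 106894921/99959150 in ≈ 1.069 in

NRCS table: residential, 1/2-acre lots, soil group D → CN(II) = 85
CN(III) from CN(II)=85: (23·85)/(10 + 0.13·85) = 39100/421 ≈ 92.874
Max retention: S = 1000/(39100/421) − 10 = 300/391 in (≈ 0.767 in)
Ia = 0.2S: 0.2·0.767 = 0.153 in (exactly 60/391)
P − Ia = 1.740 − 0.153 = 31017/19550 ≈ 1.587 in (> 0, runoff occurs)
Q = (31017/19550)²/((31017/19550) + 300/391) = (962054289/382202500)/(46017/19550) = 106894921/99959150 in ≈ 1.069 in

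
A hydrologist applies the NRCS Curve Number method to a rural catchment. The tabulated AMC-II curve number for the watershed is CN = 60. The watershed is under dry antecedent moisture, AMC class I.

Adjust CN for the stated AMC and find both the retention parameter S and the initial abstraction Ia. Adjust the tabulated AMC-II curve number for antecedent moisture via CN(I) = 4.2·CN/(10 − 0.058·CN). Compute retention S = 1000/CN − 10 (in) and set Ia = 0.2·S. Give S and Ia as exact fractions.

Adjust CN=60 to AMC I: 4.2·60/(10 − 0.058·60) → 252 ÷ (163/25) = 6300/163 ≈ 38.650
Max retention: S = 1000/(6300/163) − 10 = 1000/63 in (≈ 15.873 in)
Initial abstraction Ia = S/5 = (1000/63)/5 = 200/63 ≈ 3.175 in

S = 1000/63 in ≈ 15.873 in; Ia = 200/63 in ≈ 3.175 in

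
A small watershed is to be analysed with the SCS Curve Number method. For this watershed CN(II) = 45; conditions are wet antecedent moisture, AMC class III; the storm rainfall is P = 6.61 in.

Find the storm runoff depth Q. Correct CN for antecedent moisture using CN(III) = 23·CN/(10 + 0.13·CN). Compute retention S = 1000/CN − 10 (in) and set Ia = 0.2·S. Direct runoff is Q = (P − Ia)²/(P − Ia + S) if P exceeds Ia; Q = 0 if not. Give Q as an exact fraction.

CN(III) from CN(II)=45: (23·45)/(10 + 0.13·45) = 20700/317 ≈ 65.300
Retention S: 1000/CN − 10 with CN=65.300 → S = 1100/207 ≈ 5.314 in
Ia = 0.2·(1100/207) = 220/207 in ≈ 1.063 in
Since P=6.610 > Ia=1.063: effective rainfall P−Ia = 114827/20700 in
Runoff Q = (P−Ia)²/(P−Ia+S) = (5.547)²/(5.547+5.314) = 13185239929/4653918900 ≈ 2.833 in

Q = 13185239929/4653918900 in ≈ 2.833 in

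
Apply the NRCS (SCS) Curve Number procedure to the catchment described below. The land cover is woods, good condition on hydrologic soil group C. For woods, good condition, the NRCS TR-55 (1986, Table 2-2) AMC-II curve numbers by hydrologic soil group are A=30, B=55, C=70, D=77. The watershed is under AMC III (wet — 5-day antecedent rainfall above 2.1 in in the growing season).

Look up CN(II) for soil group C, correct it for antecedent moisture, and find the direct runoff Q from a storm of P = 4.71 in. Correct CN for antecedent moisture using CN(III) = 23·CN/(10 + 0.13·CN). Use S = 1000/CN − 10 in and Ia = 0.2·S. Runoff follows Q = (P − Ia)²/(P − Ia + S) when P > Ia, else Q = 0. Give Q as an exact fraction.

NRCS table: woods, good condition, soil group C → CN(II) = 70
CN(III) from CN(II)=70: (23·70)/(10 + 0.13·70) = 16100/191 ≈ 84.293
S = 1000/(16100/191) − 10 = 300/161 in ≈ 1.863 in
Ia = 0.2S: 0.2·1.863 = 0.373 in (exactly 60/161)
Excess rainfall: 4.710 − 0.373 = 4.337 in; P > Ia so Q > 0
Q: (69831/16100)² ÷ (99831/16100) = 1625456187/535759700 in (≈ 3.034 in)

Q = 1625456187/535759700 in ≈ 3.034 in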